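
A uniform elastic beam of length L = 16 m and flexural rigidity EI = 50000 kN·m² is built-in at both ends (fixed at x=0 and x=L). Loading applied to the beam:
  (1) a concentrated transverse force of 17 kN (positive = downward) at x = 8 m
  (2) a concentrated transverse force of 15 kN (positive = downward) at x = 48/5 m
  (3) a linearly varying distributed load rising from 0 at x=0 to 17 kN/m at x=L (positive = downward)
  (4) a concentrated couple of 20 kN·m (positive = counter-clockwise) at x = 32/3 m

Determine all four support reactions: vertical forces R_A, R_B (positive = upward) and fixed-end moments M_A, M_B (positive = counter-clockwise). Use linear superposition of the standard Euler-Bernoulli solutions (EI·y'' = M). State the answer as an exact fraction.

Load 1 — point force P=17 kN at a=8 m (b=L-a=8):
  R_A = Pb²(3a+b)/L³ = 17·8²·(3·8+8)/16³ = 17/2 kN
  M_A = Pab²/L² = 17·8·8²/16² = 34 kN·m
  R_B = Pa²(a+3b)/L³ = 17·8²·(8+3·8)/16³ = 17/2 kN
  M_B = -Pa²b/L² = -17·8²·8/16² = -34 kN·m
Load 2 — point force P=15 kN at a=48/5 m (b=L-a=32/5):
  R_A = Pb²(3a+b)/L³ = 15·(32/5)²·(3·(48/5)+(32/5))/16³ = 132/25 kN
  M_A = Pab²/L² = 15·(48/5)·(32/5)²/16² = 576/25 kN·m
  R_B = Pa²(a+3b)/L³ = 15·(48/5)²·((48/5)+3·(32/5))/16³ = 243/25 kN
  M_B = -Pa²b/L² = -15·(48/5)²·(32/5)/16² = -864/25 kN·m
Load 3 — triangular load w₀=17 kN/m (0→w₀ over full span):
  R_A = 3w₀L/20 = 3·17·16/20 = 204/5 kN
  M_A = w₀L²/30 = 17·16²/30 = 2176/15 kN·m
  R_B = 7w₀L/20 = 7·17·16/20 = 476/5 kN
  M_B = -w₀L²/20 = -17·16²/20 = -1088/5 kN·m
Load 4 — applied couple M₀=20 kN·m at a=32/3 m (b=L-a=16/3):
  R_A = 6M₀ab/L³ = 6·20·(32/3)·(16/3)/16³ = 5/3 kN
  M_A = M₀b(2a-b)/L² = 20·(16/3)·(2·(32/3)-(16/3))/16² = 20/3 kN·m
  R_B = -6M₀ab/L³ = -6·20·(32/3)·(16/3)/16³ = -5/3 kN
  M_B = M₀a(2b-a)/L² = 20·(32/3)·(2·(16/3)-(32/3))/16² = 0 kN·m
Superposition: R_A = 8437/150 kN, M_A = 15658/75 kN·m, R_B = 16763/150 kN, M_B = -7154/25 kN·m

R_A = 8437/150 kN, M_A = 15658/75 kN·m, R_B = 16763/150 kN, M_B = -7154/25 kN·m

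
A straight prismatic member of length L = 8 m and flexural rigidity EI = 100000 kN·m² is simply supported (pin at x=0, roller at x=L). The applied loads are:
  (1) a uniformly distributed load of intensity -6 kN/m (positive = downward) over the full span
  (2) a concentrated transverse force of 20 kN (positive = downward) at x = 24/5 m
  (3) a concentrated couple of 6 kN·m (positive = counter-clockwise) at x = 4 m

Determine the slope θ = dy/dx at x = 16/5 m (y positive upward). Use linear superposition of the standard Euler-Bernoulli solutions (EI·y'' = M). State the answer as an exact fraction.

Load 1 — uniform load w=-6 kN/m over full span:
  θ_1 = -w(L³-6Lx²+4x³)/(24EI) = -(-6)·(8³-6·8·(16/5)²+4·(16/5)³)/(24·100000) = 148/390625 rad
Load 2 — point force P=20 kN at a=24/5 m (b=L-a=16/5):
  θ_2 = -Pb(L²-b²-3x²)/(6LEI)  [x≤a] = -20·(16/5)·(8²-(16/5)²-3·(16/5)²)/(6·8·100000) = -24/78125 rad
Load 3 — applied couple M₀=6 kN·m at a=4 m (b=L-a=4):
  θ_3 = (M₀x²/(2L)+C₁)/EI  [x≤a] with C₁=M₀(3b²-L²)/(6L)=-2 = (6·(16/5)²/(2·8)+(-2))/100000 = 23/1250000 rad
Superposition: θ = Σ θ_i = 563/6250000 rad ≈ 0.000090 rad

θ(16/5) = 563/6250000 rad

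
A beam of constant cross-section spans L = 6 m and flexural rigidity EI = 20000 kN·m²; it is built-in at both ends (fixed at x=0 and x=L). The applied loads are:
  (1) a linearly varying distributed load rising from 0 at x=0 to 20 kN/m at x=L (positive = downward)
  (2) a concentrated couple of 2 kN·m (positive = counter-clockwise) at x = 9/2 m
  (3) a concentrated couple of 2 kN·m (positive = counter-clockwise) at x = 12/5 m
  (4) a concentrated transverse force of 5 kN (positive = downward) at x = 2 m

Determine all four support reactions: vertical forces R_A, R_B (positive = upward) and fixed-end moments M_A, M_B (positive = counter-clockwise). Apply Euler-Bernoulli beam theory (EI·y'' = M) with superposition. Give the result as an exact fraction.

R_A = 121817/5400 kN, M_A = 52757/1800 kN·m, R_B = 229183/5400 kN, M_B = -68323/1800 kN·m

Load 1 — triangular load w₀=20 kN/m (0→w₀ over full span):
  R_A = 3w₀L/20 = 3·20·6/20 = 18 kN
  M_A = w₀L²/30 = 20·6²/30 = 24 kN·m
  R_B = 7w₀L/20 = 7·20·6/20 = 42 kN
  M_B = -w₀L²/20 = -20·6²/20 = -36 kN·m
Load 2 — applied couple M₀=2 kN·m at a=9/2 m (b=L-a=3/2):
  R_A = 6M₀ab/L³ = 6·2·(9/2)·(3/2)/6³ = 3/8 kN
  M_A = M₀b(2a-b)/L² = 2·(3/2)·(2·(9/2)-(3/2))/6² = 5/8 kN·m
  R_B = -6M₀ab/L³ = -6·2·(9/2)·(3/2)/6³ = -3/8 kN
  M_B = M₀a(2b-a)/L² = 2·(9/2)·(2·(3/2)-(9/2))/6² = -3/8 kN·m
Load 3 — applied couple M₀=2 kN·m at a=12/5 m (b=L-a=18/5):
  R_A = 6M₀ab/L³ = 6·2·(12/5)·(18/5)/6³ = 12/25 kN
  M_A = M₀b(2a-b)/L² = 2·(18/5)·(2·(12/5)-(18/5))/6² = 6/25 kN·m
  R_B = -6M₀ab/L³ = -6·2·(12/5)·(18/5)/6³ = -12/25 kN
  M_B = M₀a(2b-a)/L² = 2·(12/5)·(2·(18/5)-(12/5))/6² = 16/25 kN·m
Load 4 — point force P=5 kN at a=2 m (b=L-a=4):
  R_A = Pb²(3a+b)/L³ = 5·4²·(3·2+4)/6³ = 100/27 kN
  M_A = Pab²/L² = 5·2·4²/6² = 40/9 kN·m
  R_B = Pa²(a+3b)/L³ = 5·2²·(2+3·4)/6³ = 35/27 kN
  M_B = -Pa²b/L² = -5·2²·4/6² = -20/9 kN·m
Superposition: R_A = 121817/5400 kN, M_A = 52757/1800 kN·m, R_B = 229183/5400 kN, M_B = -68323/1800 kN·m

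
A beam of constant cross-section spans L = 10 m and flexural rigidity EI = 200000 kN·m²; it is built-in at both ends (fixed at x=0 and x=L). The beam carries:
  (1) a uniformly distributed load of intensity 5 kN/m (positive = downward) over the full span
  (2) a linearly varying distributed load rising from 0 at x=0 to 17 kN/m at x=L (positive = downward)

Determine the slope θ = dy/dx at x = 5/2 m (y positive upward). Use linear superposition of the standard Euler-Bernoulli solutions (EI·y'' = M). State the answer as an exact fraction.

Load 1 — uniform load w=5 kN/m over full span:
  θ_1 = -wx(L-x)(L-2x)/(12EI) = -5·(5/2)·(10-(5/2))·(10-2·(5/2))/(12·200000) = -1/5120 rad
Load 2 — triangular load w₀=17 kN/m (0→w₀ over full span):
  θ_2 = -w₀(2x(L-x)(L-2x)(x+2L)+x²(L-x)²)/(120LEI) = -17·(2·(5/2)·(10-(5/2))·(10-2·(5/2))·((5/2)+2·10)+(5/2)²·(10-(5/2))²)/(120·10·200000) = -663/2048000 rad
Superposition: θ = Σ θ_i = -1063/2048000 rad ≈ -0.000519 rad

θ(5/2) = -1063/2048000 rad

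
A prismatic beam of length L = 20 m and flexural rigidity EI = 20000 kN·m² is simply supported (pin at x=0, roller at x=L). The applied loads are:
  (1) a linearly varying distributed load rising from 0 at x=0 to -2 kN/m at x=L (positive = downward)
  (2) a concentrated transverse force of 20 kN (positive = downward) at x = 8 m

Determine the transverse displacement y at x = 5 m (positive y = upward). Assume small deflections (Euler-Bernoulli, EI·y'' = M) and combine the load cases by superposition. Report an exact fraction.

y(5) = -8551/192000 m

Load 1 — triangular load w₀=-2 kN/m (0→w₀ over full span):
  y_1 = -w₀x(7L⁴-10L²x²+3x⁴)/(360LEI) = -(-2)·5·(7·20⁴-10·20²·5²+3·5⁴)/(360·20·20000) = 109/1536 m
Load 2 — point force P=20 kN at a=8 m (b=L-a=12):
  y_2 = -Pbx(L²-b²-x²)/(6LEI)  [x≤a] = -20·12·5·(20²-12²-5²)/(6·20·20000) = -231/2000 m
Superposition: y = Σ y_i = -8551/192000 m ≈ -0.044536 m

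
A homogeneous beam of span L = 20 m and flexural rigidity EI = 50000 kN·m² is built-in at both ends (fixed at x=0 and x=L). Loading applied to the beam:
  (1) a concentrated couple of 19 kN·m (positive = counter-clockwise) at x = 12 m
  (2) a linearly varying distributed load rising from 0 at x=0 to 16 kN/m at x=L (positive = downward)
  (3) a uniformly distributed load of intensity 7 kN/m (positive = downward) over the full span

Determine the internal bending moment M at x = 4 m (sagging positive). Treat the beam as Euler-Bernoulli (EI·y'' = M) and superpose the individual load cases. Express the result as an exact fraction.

Load 1 — applied couple M₀=19 kN·m at a=12 m (b=L-a=8):
  M_1 = R_Ax - M_A  [x≤a] with R_A=171/125, M_A=152/25 = (171/125)·4 - (152/25) = -76/125 kN·m
Load 2 — triangular load w₀=16 kN/m (0→w₀ over full span):
  M_2 = 3w₀Lx/20 - w₀L²/30 - w₀x³/(6L) = 3·16·20·4/20 - 16·20²/30 - 16·4³/(6·20) = -448/15 kN·m
Load 3 — uniform load w=7 kN/m over full span:
  M_3 = wLx/2 - wL²/12 - wx²/2 = 7·20·4/2 - 7·20²/12 - 7·4²/2 = -28/3 kN·m
Superposition: M = Σ M_i = -4976/125 kN·m ≈ -39.808000 kN·m

M(4) = -4976/125 kN·m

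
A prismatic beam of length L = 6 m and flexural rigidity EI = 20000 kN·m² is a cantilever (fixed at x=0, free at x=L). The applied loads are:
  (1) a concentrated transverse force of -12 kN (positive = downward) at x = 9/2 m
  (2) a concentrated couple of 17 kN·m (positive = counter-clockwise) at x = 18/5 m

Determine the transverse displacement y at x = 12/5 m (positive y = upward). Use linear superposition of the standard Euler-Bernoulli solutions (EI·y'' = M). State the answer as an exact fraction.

y(12/5) = 2763/312500 m

Load 1 — point force P=-12 kN at a=9/2 m (b=L-a=3/2):
  y_1 = -Px²(3a-x)/(6EI)  [x≤a] = -(-12)·(12/5)²·(3·(9/2)-(12/5))/(6·20000) = 999/156250 m
Load 2 — applied couple M₀=17 kN·m at a=18/5 m (b=L-a=12/5):
  y_2 = M₀x²/(2EI)  [x≤a] = 17·(12/5)²/(2·20000) = 153/62500 m
Superposition: y = Σ y_i = 2763/312500 m ≈ 0.008842 m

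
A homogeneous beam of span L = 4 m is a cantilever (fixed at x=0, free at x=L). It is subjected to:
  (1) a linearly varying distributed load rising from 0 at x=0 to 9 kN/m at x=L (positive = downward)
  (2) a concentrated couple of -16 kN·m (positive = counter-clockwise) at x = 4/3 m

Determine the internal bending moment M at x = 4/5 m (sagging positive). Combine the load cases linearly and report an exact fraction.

M(4/5) = -6224/125 kN·m

Load 1 — triangular load w₀=9 kN/m (0→w₀ over full span):
  M_1 = w₀Lx/2 - w₀L²/3 - w₀x³/(6L) = 9·4·(4/5)/2 - 9·4²/3 - 9·(4/5)³/(6·4) = -4224/125 kN·m
Load 2 — applied couple M₀=-16 kN·m at a=4/3 m (b=L-a=8/3):
  M_2 = M₀  [x≤a] = (-16) = -16 kN·m
Superposition: M = Σ M_i = -6224/125 kN·m ≈ -49.792000 kN·m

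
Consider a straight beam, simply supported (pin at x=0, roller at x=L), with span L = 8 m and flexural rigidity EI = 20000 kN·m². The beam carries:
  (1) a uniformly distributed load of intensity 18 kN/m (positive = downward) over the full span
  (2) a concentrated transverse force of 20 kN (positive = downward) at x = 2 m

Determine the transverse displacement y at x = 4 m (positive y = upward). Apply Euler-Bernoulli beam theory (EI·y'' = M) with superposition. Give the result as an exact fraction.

y(4) = -83/1500 m

Load 1 — uniform load w=18 kN/m over full span:
  y_1 = -wx(L³-2Lx²+x³)/(24EI) = -18·4·(8³-2·8·4²+4³)/(24·20000) = -6/125 m
Load 2 — point force P=20 kN at a=2 m (b=L-a=6):
  y_2 = -Pa(L-x)(2Lx-a²-x²)/(6LEI)  [x>a] = -20·2·(8-4)·(2·8·4-2²-4²)/(6·8·20000) = -11/1500 m
Superposition: y = Σ y_i = -83/1500 m ≈ -0.055333 m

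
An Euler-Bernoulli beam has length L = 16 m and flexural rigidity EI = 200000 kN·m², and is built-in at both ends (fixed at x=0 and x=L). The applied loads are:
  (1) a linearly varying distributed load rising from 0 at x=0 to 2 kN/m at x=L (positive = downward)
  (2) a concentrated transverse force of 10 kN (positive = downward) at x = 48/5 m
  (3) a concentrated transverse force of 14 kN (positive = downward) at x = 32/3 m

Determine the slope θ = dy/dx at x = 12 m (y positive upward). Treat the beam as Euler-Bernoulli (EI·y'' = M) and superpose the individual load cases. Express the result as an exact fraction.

θ(12) = 6913/11250000 rad

Load 1 — triangular load w₀=2 kN/m (0→w₀ over full span):
  θ_1 = -w₀(2x(L-x)(L-2x)(x+2L)+x²(L-x)²)/(120LEI) = -2·(2·12·(16-12)·(16-2·12)·(12+2·16)+12²·(16-12)²)/(120·16·200000) = 41/250000 rad
Load 2 — point force P=10 kN at a=48/5 m (b=L-a=32/5):
  θ_2 = Pa²(L-x)(2bL-(3b+a)(L-x))/(2L³EI)  [x>a] = 10·(48/5)²·(16-12)·(2·(32/5)·16-(3·(32/5)+(48/5))·(16-12))/(2·16³·200000) = 63/312500 rad
Load 3 — point force P=14 kN at a=32/3 m (b=L-a=16/3):
  θ_3 = Pa²(L-x)(2bL-(3b+a)(L-x))/(2L³EI)  [x>a] = 14·(32/3)²·(16-12)·(2·(16/3)·16-(3·(16/3)+(32/3))·(16-12))/(2·16³·200000) = 7/28125 rad
Superposition: θ = Σ θ_i = 6913/11250000 rad ≈ 0.000614 rad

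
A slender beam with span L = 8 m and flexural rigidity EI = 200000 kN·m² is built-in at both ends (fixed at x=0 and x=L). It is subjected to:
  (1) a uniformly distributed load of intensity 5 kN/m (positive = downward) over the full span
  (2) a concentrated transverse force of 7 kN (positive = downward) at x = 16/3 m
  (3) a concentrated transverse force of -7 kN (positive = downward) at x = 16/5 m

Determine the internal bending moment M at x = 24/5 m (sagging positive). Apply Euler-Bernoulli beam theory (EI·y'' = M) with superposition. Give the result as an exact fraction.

Load 1 — uniform load w=5 kN/m over full span:
  M_1 = wLx/2 - wL²/12 - wx²/2 = 5·8·(24/5)/2 - 5·8²/12 - 5·(24/5)²/2 = 176/15 kN·m
Load 2 — point force P=7 kN at a=16/3 m (b=L-a=8/3):
  M_2 = Pb²(3a+b)x/L³ - Pab²/L²  [x≤a] = 7·(8/3)²·(3·(16/3)+(8/3))·(24/5)/8³ - 7·(16/3)·(8/3)²/8² = 616/135 kN·m
Load 3 — point force P=-7 kN at a=16/5 m (b=L-a=24/5):
  M_3 = Pa²(a+3b)(L-x)/L³ - Pa²b/L²  [x>a] = (-7)·(16/5)²·((16/5)+3·(24/5))·(8-(24/5))/8³ - (-7)·(16/5)²·(24/5)/8² = -1568/625 kN·m
Superposition: M = Σ M_i = 232664/16875 kN·m ≈ 13.787496 kN·m

M(24/5) = 232664/16875 kN·m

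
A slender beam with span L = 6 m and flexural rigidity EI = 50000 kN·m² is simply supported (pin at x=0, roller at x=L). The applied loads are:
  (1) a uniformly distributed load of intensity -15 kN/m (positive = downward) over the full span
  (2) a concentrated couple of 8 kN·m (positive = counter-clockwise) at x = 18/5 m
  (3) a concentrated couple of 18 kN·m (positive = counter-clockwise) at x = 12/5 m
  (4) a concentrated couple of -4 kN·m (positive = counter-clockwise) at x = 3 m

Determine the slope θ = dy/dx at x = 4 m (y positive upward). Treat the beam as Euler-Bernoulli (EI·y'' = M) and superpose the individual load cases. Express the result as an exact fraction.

θ(4) = -613/468750 rad

Load 1 — uniform load w=-15 kN/m over full span:
  θ_1 = -w(L³-6Lx²+4x³)/(24EI) = -(-15)·(6³-6·6·4²+4·4³)/(24·50000) = -13/10000 rad
Load 2 — applied couple M₀=8 kN·m at a=18/5 m (b=L-a=12/5):
  θ_2 = (M₀x²/(2L)-M₀(x-a)+C₁)/EI  [x>a] with C₁=M₀(3b²-L²)/(6L)=-104/25 = (8·4²/(2·6)-8·(4-(18/5))+(-104/25))/50000 = 31/468750 rad
Load 3 — applied couple M₀=18 kN·m at a=12/5 m (b=L-a=18/5):
  θ_3 = (M₀x²/(2L)-M₀(x-a)+C₁)/EI  [x>a] with C₁=M₀(3b²-L²)/(6L)=36/25 = (18·4²/(2·6)-18·(4-(12/5))+(36/25))/50000 = -21/312500 rad
Load 4 — applied couple M₀=-4 kN·m at a=3 m (b=L-a=3):
  θ_4 = (M₀x²/(2L)-M₀(x-a)+C₁)/EI  [x>a] with C₁=M₀(3b²-L²)/(6L)=1 = ((-4)·4²/(2·6)-(-4)·(4-3)+1)/50000 = -1/150000 rad
Superposition: θ = Σ θ_i = -613/468750 rad ≈ -0.001308 rad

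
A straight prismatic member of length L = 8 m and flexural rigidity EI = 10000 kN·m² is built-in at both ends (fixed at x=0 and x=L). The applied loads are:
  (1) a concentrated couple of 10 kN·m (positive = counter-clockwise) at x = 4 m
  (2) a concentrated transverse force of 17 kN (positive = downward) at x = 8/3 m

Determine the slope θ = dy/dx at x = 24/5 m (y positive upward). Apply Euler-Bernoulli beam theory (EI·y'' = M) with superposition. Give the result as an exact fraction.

θ(24/5) = 317/281250 rad

Load 1 — applied couple M₀=10 kN·m at a=4 m (b=L-a=4):
  θ_1 = (R_Ax²/2 - M_Ax - M₀(x-a))/EI  [x>a] with R_A=15/8, M_A=5/2 = ((15/8)·(24/5)²/2 - (5/2)·(24/5) - 10·((24/5)-4))/10000 = 1/6250 rad
Load 2 — point force P=17 kN at a=8/3 m (b=L-a=16/3):
  θ_2 = Pa²(L-x)(2bL-(3b+a)(L-x))/(2L³EI)  [x>a] = 17·(8/3)²·(8-(24/5))·(2·(16/3)·8-(3·(16/3)+(8/3))·(8-(24/5)))/(2·8³·10000) = 136/140625 rad
Superposition: θ = Σ θ_i = 317/281250 rad ≈ 0.001127 rad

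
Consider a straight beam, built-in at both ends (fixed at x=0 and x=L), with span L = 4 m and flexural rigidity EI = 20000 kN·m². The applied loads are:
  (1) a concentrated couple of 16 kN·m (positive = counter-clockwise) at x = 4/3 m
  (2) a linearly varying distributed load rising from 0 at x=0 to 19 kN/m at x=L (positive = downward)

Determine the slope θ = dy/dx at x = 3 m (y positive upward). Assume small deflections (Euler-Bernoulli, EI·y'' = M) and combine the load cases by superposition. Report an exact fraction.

Load 1 — applied couple M₀=16 kN·m at a=4/3 m (b=L-a=8/3):
  θ_1 = (R_Ax²/2 - M_Ax - M₀(x-a))/EI  [x>a] with R_A=16/3, M_A=0 = ((16/3)·3²/2 - 0·3 - 16·(3-(4/3)))/20000 = -1/7500 rad
Load 2 — triangular load w₀=19 kN/m (0→w₀ over full span):
  θ_2 = -w₀(2x(L-x)(L-2x)(x+2L)+x²(L-x)²)/(120LEI) = -19·(2·3·(4-3)·(4-2·3)·(3+2·4)+3²·(4-3)²)/(120·4·20000) = 779/3200000 rad
Superposition: θ = Σ θ_i = 1057/9600000 rad ≈ 0.000110 rad

θ(3) = 1057/9600000 rad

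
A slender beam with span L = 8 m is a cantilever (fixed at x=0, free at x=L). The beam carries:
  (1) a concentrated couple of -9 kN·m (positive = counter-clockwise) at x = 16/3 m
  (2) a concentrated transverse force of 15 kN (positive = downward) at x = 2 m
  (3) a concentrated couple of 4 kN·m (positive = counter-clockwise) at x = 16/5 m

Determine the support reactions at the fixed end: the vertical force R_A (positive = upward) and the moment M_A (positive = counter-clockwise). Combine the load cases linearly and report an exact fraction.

Load 1 — applied couple M₀=-9 kN·m at a=16/3 m (b=L-a=8/3):
  R_A = 0 kN
  M_A = -M₀ = -(-9) = 9 kN·m
Load 2 — point force P=15 kN at a=2 m (b=L-a=6):
  R_A = P = 15 kN
  M_A = Pa = 15·2 = 30 kN·m
Load 3 — applied couple M₀=4 kN·m at a=16/5 m (b=L-a=24/5):
  R_A = 0 kN
  M_A = -M₀ = -4 kN·m
Superposition: R_A = 15 kN, M_A = 35 kN·m

R_A = 15 kN, M_A = 35 kN·m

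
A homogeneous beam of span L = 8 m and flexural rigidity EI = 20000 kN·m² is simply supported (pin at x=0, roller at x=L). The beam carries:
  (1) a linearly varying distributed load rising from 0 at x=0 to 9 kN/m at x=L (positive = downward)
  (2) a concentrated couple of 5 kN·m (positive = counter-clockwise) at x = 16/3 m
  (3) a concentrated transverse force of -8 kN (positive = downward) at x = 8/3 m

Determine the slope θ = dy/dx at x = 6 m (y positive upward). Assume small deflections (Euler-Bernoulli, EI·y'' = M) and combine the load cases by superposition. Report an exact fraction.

θ(6) = 39829/16200000 rad

Load 1 — triangular load w₀=9 kN/m (0→w₀ over full span):
  θ_1 = -w₀(7L⁴-30L²x²+15x⁴)/(360LEI) = -9·(7·8⁴-30·8²·6²+15·6⁴)/(360·8·20000) = 1313/400000 rad
Load 2 — applied couple M₀=5 kN·m at a=16/3 m (b=L-a=8/3):
  θ_2 = (M₀x²/(2L)-M₀(x-a)+C₁)/EI  [x>a] with C₁=M₀(3b²-L²)/(6L)=-40/9 = (5·6²/(2·8)-5·(6-(16/3))+(-40/9))/20000 = 1/5760 rad
Load 3 — point force P=-8 kN at a=8/3 m (b=L-a=16/3):
  θ_3 = -Pa(2L²-6Lx+3x²+a²)/(6LEI)  [x>a] = -(-8)·(8/3)·(2·8²-6·8·6+3·6²+(8/3)²)/(6·8·20000) = -101/101250 rad
Superposition: θ = Σ θ_i = 39829/16200000 rad ≈ 0.002459 rad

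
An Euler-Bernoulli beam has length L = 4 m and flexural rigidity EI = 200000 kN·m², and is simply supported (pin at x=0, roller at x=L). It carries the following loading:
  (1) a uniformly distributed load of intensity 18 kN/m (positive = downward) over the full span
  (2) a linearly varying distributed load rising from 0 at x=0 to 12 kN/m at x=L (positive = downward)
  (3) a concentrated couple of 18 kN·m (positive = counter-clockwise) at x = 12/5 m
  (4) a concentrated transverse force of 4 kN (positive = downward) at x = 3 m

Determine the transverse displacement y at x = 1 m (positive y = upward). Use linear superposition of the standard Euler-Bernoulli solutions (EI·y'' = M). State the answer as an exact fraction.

y(1) = -38519/120000000 m

Load 1 — uniform load w=18 kN/m over full span:
  y_1 = -wx(L³-2Lx²+x³)/(24EI) = -18·1·(4³-2·4·1²+1³)/(24·200000) = -171/800000 m
Load 2 — triangular load w₀=12 kN/m (0→w₀ over full span):
  y_2 = -w₀x(7L⁴-10L²x²+3x⁴)/(360LEI) = -12·1·(7·4⁴-10·4²·1²+3·1⁴)/(360·4·200000) = -109/1600000 m
Load 3 — applied couple M₀=18 kN·m at a=12/5 m (b=L-a=8/5):
  y_3 = (M₀x³/(6L)+C₁x)/EI  [x≤a] with C₁=M₀(3b²-L²)/(6L)=-156/25 = (18·1³/(6·4)+(-156/25)·1)/200000 = -549/20000000 m
Load 4 — point force P=4 kN at a=3 m (b=L-a=1):
  y_4 = -Pbx(L²-b²-x²)/(6LEI)  [x≤a] = -4·1·1·(4²-1²-1²)/(6·4·200000) = -7/600000 m
Superposition: y = Σ y_i = -38519/120000000 m ≈ -0.000321 m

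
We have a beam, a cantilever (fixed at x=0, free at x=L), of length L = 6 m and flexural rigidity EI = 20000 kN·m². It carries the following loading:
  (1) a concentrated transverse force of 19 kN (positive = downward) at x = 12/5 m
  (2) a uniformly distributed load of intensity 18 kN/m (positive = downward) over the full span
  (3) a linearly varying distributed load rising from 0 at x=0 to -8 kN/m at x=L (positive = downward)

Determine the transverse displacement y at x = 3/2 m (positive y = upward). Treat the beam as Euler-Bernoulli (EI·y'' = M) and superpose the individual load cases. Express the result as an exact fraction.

y(3/2) = -10143/800000 m

Load 1 — point force P=19 kN at a=12/5 m (b=L-a=18/5):
  y_1 = -Px²(3a-x)/(6EI)  [x≤a] = -19·(3/2)²·(3·(12/5)-(3/2))/(6·20000) = -3249/1600000 m
Load 2 — uniform load w=18 kN/m over full span:
  y_2 = -wx²(x²-4Lx+6L²)/(24EI) = -18·(3/2)²·((3/2)²-4·6·(3/2)+6·6²)/(24·20000) = -19683/1280000 m
Load 3 — triangular load w₀=-8 kN/m (0→w₀ over full span):
  y_3 = (w₀Lx³/12-w₀L²x²/6-w₀x⁵/(120L))/EI = ((-8)·6·(3/2)³/12-(-8)·6²·(3/2)²/6-(-8)·(3/2)⁵/(120·6))/20000 = 30267/6400000 m
Superposition: y = Σ y_i = -10143/800000 m ≈ -0.012679 m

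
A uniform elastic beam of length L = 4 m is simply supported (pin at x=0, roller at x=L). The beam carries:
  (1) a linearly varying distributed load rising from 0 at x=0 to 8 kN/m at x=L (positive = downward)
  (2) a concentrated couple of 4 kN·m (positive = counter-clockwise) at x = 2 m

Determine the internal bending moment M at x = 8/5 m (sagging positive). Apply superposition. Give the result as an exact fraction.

M(8/5) = 1096/125 kN·m

Load 1 — triangular load w₀=8 kN/m (0→w₀ over full span):
  M_1 = w₀Lx/6 - w₀x³/(6L) = 8·4·(8/5)/6 - 8·(8/5)³/(6·4) = 896/125 kN·m
Load 2 — applied couple M₀=4 kN·m at a=2 m (b=L-a=2):
  M_2 = M₀x/L  [x≤a] = 4·(8/5)/4 = 8/5 kN·m
Superposition: M = Σ M_i = 1096/125 kN·m ≈ 8.768000 kN·m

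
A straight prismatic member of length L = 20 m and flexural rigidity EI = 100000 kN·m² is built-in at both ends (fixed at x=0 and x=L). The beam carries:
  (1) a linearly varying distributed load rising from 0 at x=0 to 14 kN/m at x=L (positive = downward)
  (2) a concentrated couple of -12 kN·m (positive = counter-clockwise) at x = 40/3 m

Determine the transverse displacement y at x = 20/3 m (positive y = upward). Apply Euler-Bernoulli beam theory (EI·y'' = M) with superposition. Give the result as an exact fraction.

Load 1 — triangular load w₀=14 kN/m (0→w₀ over full span):
  y_1 = -w₀x²(L-x)²(x+2L)/(120LEI) = -14·(20/3)²·(20-(20/3))²·((20/3)+2·20)/(120·20·100000) = -392/18225 m
Load 2 — applied couple M₀=-12 kN·m at a=40/3 m (b=L-a=20/3):
  y_2 = (R_Ax³/6 - M_Ax²/2)/EI  [x≤a] with R_A=-4/5, M_A=-4 = ((-4/5)·(20/3)³/6 - (-4)·(20/3)²/2)/100000 = 1/2025 m
Superposition: y = Σ y_i = -383/18225 m ≈ -0.021015 m

y(20/3) = -383/18225 m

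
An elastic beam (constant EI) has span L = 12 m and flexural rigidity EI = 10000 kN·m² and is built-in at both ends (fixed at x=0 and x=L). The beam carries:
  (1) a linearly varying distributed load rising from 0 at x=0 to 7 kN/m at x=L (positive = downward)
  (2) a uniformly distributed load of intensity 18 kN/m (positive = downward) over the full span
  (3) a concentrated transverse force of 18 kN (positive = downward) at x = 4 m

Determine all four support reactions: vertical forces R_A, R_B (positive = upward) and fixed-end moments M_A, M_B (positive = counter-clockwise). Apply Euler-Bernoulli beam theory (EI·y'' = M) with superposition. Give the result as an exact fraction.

R_A = 2009/15 kN, M_A = 1408/5 kN·m, R_B = 2131/15 kN, M_B = -1412/5 kN·m

Load 1 — triangular load w₀=7 kN/m (0→w₀ over full span):
  R_A = 3w₀L/20 = 3·7·12/20 = 63/5 kN
  M_A = w₀L²/30 = 7·12²/30 = 168/5 kN·m
  R_B = 7w₀L/20 = 7·7·12/20 = 147/5 kN
  M_B = -w₀L²/20 = -7·12²/20 = -252/5 kN·m
Load 2 — uniform load w=18 kN/m over full span:
  R_A = wL/2 = 18·12/2 = 108 kN
  M_A = wL²/12 = 18·12²/12 = 216 kN·m
  R_B = wL/2 = 18·12/2 = 108 kN
  M_B = -wL²/12 = -18·12²/12 = -216 kN·m
Load 3 — point force P=18 kN at a=4 m (b=L-a=8):
  R_A = Pb²(3a+b)/L³ = 18·8²·(3·4+8)/12³ = 40/3 kN
  M_A = Pab²/L² = 18·4·8²/12² = 32 kN·m
  R_B = Pa²(a+3b)/L³ = 18·4²·(4+3·8)/12³ = 14/3 kN
  M_B = -Pa²b/L² = -18·4²·8/12² = -16 kN·m
Superposition: R_A = 2009/15 kN, M_A = 1408/5 kN·m, R_B = 2131/15 kN, M_B = -1412/5 kN·m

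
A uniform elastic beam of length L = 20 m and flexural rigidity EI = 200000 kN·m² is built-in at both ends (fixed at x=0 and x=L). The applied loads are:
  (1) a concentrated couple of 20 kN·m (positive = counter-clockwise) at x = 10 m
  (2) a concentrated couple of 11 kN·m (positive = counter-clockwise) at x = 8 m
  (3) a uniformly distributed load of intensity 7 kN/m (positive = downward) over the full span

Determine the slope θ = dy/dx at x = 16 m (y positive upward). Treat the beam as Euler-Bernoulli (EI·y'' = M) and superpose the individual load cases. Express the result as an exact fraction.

Load 1 — applied couple M₀=20 kN·m at a=10 m (b=L-a=10):
  θ_1 = (R_Ax²/2 - M_Ax - M₀(x-a))/EI  [x>a] with R_A=3/2, M_A=5 = ((3/2)·16²/2 - 5·16 - 20·(16-10))/200000 = -1/25000 rad
Load 2 — applied couple M₀=11 kN·m at a=8 m (b=L-a=12):
  θ_2 = (R_Ax²/2 - M_Ax - M₀(x-a))/EI  [x>a] with R_A=99/125, M_A=33/25 = ((99/125)·16²/2 - (33/25)·16 - 11·(16-8))/200000 = -121/3125000 rad
Load 3 — uniform load w=7 kN/m over full span:
  θ_3 = -wx(L-x)(L-2x)/(12EI) = -7·16·(20-16)·(20-2·16)/(12·200000) = 7/3125 rad
Superposition: θ = Σ θ_i = 3377/1562500 rad ≈ 0.002161 rad

θ(16) = 3377/1562500 rad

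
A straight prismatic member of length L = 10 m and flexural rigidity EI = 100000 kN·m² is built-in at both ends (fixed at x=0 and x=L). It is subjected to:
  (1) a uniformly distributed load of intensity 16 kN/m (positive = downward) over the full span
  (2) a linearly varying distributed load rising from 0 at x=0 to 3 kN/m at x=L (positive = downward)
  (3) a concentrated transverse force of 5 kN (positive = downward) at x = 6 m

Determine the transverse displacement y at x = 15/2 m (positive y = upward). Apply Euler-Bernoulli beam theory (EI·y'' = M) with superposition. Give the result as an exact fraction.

y(15/2) = -5583/2048000 m

Load 1 — uniform load w=16 kN/m over full span:
  y_1 = -wx²(L-x)²/(24EI) = -16·(15/2)²·(10-(15/2))²/(24·100000) = -3/1280 m
Load 2 — triangular load w₀=3 kN/m (0→w₀ over full span):
  y_2 = -w₀x²(L-x)²(x+2L)/(120LEI) = -3·(15/2)²·(10-(15/2))²·((15/2)+2·10)/(120·10·100000) = -99/409600 m
Load 3 — point force P=5 kN at a=6 m (b=L-a=4):
  y_3 = -Pa²(L-x)²(3bL-(3b+a)(L-x))/(6L³EI)  [x>a] = -5·6²·(10-(15/2))²·(3·4·10-(3·4+6)·(10-(15/2)))/(6·10³·100000) = -9/64000 m
Superposition: y = Σ y_i = -5583/2048000 m ≈ -0.002726 m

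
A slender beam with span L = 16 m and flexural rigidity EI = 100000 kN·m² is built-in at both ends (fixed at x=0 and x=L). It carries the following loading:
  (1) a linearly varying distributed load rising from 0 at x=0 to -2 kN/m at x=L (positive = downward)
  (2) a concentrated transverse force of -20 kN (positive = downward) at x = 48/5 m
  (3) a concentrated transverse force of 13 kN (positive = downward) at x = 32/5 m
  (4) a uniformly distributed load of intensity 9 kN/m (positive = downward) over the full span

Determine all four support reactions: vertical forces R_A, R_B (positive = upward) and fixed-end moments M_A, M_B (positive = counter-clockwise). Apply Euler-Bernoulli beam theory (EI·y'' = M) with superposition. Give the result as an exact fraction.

R_A = 8573/125 kN, M_A = 65312/375 kN·m, R_B = 6552/125 kN, M_B = -17536/125 kN·m

Load 1 — triangular load w₀=-2 kN/m (0→w₀ over full span):
  R_A = 3w₀L/20 = 3·(-2)·16/20 = -24/5 kN
  M_A = w₀L²/30 = (-2)·16²/30 = -256/15 kN·m
  R_B = 7w₀L/20 = 7·(-2)·16/20 = -56/5 kN
  M_B = -w₀L²/20 = -(-2)·16²/20 = 128/5 kN·m
Load 2 — point force P=-20 kN at a=48/5 m (b=L-a=32/5):
  R_A = Pb²(3a+b)/L³ = (-20)·(32/5)²·(3·(48/5)+(32/5))/16³ = -176/25 kN
  M_A = Pab²/L² = (-20)·(48/5)·(32/5)²/16² = -768/25 kN·m
  R_B = Pa²(a+3b)/L³ = (-20)·(48/5)²·((48/5)+3·(32/5))/16³ = -324/25 kN
  M_B = -Pa²b/L² = -(-20)·(48/5)²·(32/5)/16² = 1152/25 kN·m
Load 3 — point force P=13 kN at a=32/5 m (b=L-a=48/5):
  R_A = Pb²(3a+b)/L³ = 13·(48/5)²·(3·(32/5)+(48/5))/16³ = 1053/125 kN
  M_A = Pab²/L² = 13·(32/5)·(48/5)²/16² = 3744/125 kN·m
  R_B = Pa²(a+3b)/L³ = 13·(32/5)²·((32/5)+3·(48/5))/16³ = 572/125 kN
  M_B = -Pa²b/L² = -13·(32/5)²·(48/5)/16² = -2496/125 kN·m
Load 4 — uniform load w=9 kN/m over full span:
  R_A = wL/2 = 9·16/2 = 72 kN
  M_A = wL²/12 = 9·16²/12 = 192 kN·m
  R_B = wL/2 = 9·16/2 = 72 kN
  M_B = -wL²/12 = -9·16²/12 = -192 kN·m
Superposition: R_A = 8573/125 kN, M_A = 65312/375 kN·m, R_B = 6552/125 kN, M_B = -17536/125 kN·m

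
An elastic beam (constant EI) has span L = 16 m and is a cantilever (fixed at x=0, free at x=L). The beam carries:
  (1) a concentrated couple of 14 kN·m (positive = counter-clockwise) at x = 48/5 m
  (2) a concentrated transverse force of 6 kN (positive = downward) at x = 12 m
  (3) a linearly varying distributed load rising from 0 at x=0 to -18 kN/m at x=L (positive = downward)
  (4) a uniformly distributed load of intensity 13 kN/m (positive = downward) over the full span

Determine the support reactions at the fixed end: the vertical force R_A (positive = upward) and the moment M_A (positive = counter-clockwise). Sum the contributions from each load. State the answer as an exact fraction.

Load 1 — applied couple M₀=14 kN·m at a=48/5 m (b=L-a=32/5):
  R_A = 0 kN
  M_A = -M₀ = -14 kN·m
Load 2 — point force P=6 kN at a=12 m (b=L-a=4):
  R_A = P = 6 kN
  M_A = Pa = 6·12 = 72 kN·m
Load 3 — triangular load w₀=-18 kN/m (0→w₀ over full span):
  R_A = w₀L/2 = (-18)·16/2 = -144 kN
  M_A = w₀L²/3 = (-18)·16²/3 = -1536 kN·m
Load 4 — uniform load w=13 kN/m over full span:
  R_A = wL = 13·16 = 208 kN
  M_A = wL²/2 = 13·16²/2 = 1664 kN·m
Superposition: R_A = 70 kN, M_A = 186 kN·m

R_A = 70 kN, M_A = 186 kN·m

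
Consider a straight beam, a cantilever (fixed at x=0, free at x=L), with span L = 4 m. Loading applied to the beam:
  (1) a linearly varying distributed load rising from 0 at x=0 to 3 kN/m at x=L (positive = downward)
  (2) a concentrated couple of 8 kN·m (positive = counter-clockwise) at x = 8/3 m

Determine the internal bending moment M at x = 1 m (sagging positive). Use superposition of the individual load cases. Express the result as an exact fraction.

Load 1 — triangular load w₀=3 kN/m (0→w₀ over full span):
  M_1 = w₀Lx/2 - w₀L²/3 - w₀x³/(6L) = 3·4·1/2 - 3·4²/3 - 3·1³/(6·4) = -81/8 kN·m
Load 2 — applied couple M₀=8 kN·m at a=8/3 m (b=L-a=4/3):
  M_2 = M₀  [x≤a] = 8 = 8 kN·m
Superposition: M = Σ M_i = -17/8 kN·m ≈ -2.125000 kN·m

M(1) = -17/8 kN·m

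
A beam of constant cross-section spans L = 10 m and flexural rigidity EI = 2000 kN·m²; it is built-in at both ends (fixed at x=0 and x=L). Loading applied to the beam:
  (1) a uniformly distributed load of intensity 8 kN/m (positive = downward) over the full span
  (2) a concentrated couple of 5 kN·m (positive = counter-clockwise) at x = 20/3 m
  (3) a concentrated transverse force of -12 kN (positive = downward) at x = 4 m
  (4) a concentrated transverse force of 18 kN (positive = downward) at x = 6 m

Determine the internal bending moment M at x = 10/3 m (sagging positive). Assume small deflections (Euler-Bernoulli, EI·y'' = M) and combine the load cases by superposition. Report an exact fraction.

M(10/3) = 809/45 kN·m

Load 1 — uniform load w=8 kN/m over full span:
  M_1 = wLx/2 - wL²/12 - wx²/2 = 8·10·(10/3)/2 - 8·10²/12 - 8·(10/3)²/2 = 200/9 kN·m
Load 2 — applied couple M₀=5 kN·m at a=20/3 m (b=L-a=10/3):
  M_2 = R_Ax - M_A  [x≤a] with R_A=2/3, M_A=5/3 = (2/3)·(10/3) - (5/3) = 5/9 kN·m
Load 3 — point force P=-12 kN at a=4 m (b=L-a=6):
  M_3 = Pb²(3a+b)x/L³ - Pab²/L²  [x≤a] = (-12)·6²·(3·4+6)·(10/3)/10³ - (-12)·4·6²/10² = -216/25 kN·m
Load 4 — point force P=18 kN at a=6 m (b=L-a=4):
  M_4 = Pb²(3a+b)x/L³ - Pab²/L²  [x≤a] = 18·4²·(3·6+4)·(10/3)/10³ - 18·6·4²/10² = 96/25 kN·m
Superposition: M = Σ M_i = 809/45 kN·m ≈ 17.977778 kN·m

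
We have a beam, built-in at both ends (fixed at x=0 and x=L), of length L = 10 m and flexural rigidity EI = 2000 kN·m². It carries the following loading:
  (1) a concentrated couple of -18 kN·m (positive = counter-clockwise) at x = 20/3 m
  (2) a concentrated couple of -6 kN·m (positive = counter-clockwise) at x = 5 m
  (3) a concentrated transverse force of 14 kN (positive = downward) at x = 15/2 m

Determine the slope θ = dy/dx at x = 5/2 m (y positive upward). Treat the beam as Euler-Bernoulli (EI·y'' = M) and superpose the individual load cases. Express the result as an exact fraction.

Load 1 — applied couple M₀=-18 kN·m at a=20/3 m (b=L-a=10/3):
  θ_1 = (R_Ax²/2 - M_Ax)/EI  [x≤a] with R_A=-12/5, M_A=-6 = ((-12/5)·(5/2)²/2 - (-6)·(5/2))/2000 = 3/800 rad
Load 2 — applied couple M₀=-6 kN·m at a=5 m (b=L-a=5):
  θ_2 = (R_Ax²/2 - M_Ax)/EI  [x≤a] with R_A=-9/10, M_A=-3/2 = ((-9/10)·(5/2)²/2 - (-3/2)·(5/2))/2000 = 3/6400 rad
Load 3 — point force P=14 kN at a=15/2 m (b=L-a=5/2):
  θ_3 = -Pb²x(2aL-(3a+b)x)/(2L³EI)  [x≤a] = -14·(5/2)²·(5/2)·(2·(15/2)·10-(3·(15/2)+(5/2))·(5/2))/(2·10³·2000) = -49/10240 rad
Superposition: θ = Σ θ_i = -29/51200 rad ≈ -0.000566 rad

θ(5/2) = -29/51200 rad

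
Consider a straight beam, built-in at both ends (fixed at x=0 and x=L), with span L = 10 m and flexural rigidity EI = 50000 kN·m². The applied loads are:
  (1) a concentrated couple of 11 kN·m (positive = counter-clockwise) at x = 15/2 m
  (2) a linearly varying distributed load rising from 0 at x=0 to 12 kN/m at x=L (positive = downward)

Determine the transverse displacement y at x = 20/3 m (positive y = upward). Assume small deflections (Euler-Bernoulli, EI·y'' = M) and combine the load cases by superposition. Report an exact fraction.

Load 1 — applied couple M₀=11 kN·m at a=15/2 m (b=L-a=5/2):
  y_1 = (R_Ax³/6 - M_Ax²/2)/EI  [x≤a] with R_A=99/80, M_A=55/16 = ((99/80)·(20/3)³/6 - (55/16)·(20/3)²/2)/50000 = -11/36000 m
Load 2 — triangular load w₀=12 kN/m (0→w₀ over full span):
  y_2 = -w₀x²(L-x)²(x+2L)/(120LEI) = -12·(20/3)²·(10-(20/3))²·((20/3)+2·10)/(120·10·50000) = -16/6075 m
Superposition: y = Σ y_i = -2857/972000 m ≈ -0.002939 m

y(20/3) = -2857/972000 m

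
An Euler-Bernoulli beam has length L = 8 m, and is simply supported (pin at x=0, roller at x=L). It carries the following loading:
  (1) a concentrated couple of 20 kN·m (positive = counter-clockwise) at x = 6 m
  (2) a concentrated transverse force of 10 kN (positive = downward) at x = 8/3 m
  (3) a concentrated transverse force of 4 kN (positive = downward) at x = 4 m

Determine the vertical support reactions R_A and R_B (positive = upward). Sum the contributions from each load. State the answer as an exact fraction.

R_A = 67/6 kN, R_B = 17/6 kN

Load 1 — applied couple M₀=20 kN·m at a=6 m (b=L-a=2):
  R_A = M₀/L = 20/8 = 5/2 kN
  R_B = -M₀/L = -20/8 = -5/2 kN
Load 2 — point force P=10 kN at a=8/3 m (b=L-a=16/3):
  R_A = Pb/L = 10·(16/3)/8 = 20/3 kN
  R_B = Pa/L = 10·(8/3)/8 = 10/3 kN
Load 3 — point force P=4 kN at a=4 m (b=L-a=4):
  R_A = Pb/L = 4·4/8 = 2 kN
  R_B = Pa/L = 4·4/8 = 2 kN
Superposition: R_A = 67/6 kN, R_B = 17/6 kN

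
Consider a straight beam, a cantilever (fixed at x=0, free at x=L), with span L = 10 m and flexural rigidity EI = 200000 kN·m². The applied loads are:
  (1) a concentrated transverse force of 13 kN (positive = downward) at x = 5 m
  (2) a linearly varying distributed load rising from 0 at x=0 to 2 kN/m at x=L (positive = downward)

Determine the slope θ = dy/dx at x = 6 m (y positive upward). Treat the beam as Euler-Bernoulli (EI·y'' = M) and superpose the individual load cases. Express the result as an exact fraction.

θ(6) = -3933/2000000 rad

Load 1 — point force P=13 kN at a=5 m (b=L-a=5):
  θ_1 = -Pa²/(2EI)  [x>a] = -13·5²/(2·200000) = -13/16000 rad
Load 2 — triangular load w₀=2 kN/m (0→w₀ over full span):
  θ_2 = (w₀Lx²/4-w₀L²x/3-w₀x⁴/(24L))/EI = (2·10·6²/4-2·10²·6/3-2·6⁴/(24·10))/200000 = -577/500000 rad
Superposition: θ = Σ θ_i = -3933/2000000 rad ≈ -0.001966 rad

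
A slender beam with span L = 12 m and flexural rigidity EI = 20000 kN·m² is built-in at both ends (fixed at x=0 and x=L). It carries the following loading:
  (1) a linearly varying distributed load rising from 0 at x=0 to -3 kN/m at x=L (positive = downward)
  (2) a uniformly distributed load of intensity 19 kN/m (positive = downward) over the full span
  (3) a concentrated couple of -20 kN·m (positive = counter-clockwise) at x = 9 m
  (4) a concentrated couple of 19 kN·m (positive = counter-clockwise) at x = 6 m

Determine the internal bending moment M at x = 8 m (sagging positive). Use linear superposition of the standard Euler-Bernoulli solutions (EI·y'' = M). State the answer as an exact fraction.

M(8) = 1651/30 kN·m

Load 1 — triangular load w₀=-3 kN/m (0→w₀ over full span):
  M_1 = 3w₀Lx/20 - w₀L²/30 - w₀x³/(6L) = 3·(-3)·12·8/20 - (-3)·12²/30 - (-3)·8³/(6·12) = -112/15 kN·m
Load 2 — uniform load w=19 kN/m over full span:
  M_2 = wLx/2 - wL²/12 - wx²/2 = 19·12·8/2 - 19·12²/12 - 19·8²/2 = 76 kN·m
Load 3 — applied couple M₀=-20 kN·m at a=9 m (b=L-a=3):
  M_3 = R_Ax - M_A  [x≤a] with R_A=-15/8, M_A=-25/4 = (-15/8)·8 - (-25/4) = -35/4 kN·m
Load 4 — applied couple M₀=19 kN·m at a=6 m (b=L-a=6):
  M_4 = R_Ax - M_A - M₀  [x>a] with R_A=19/8, M_A=19/4 = (19/8)·8 - (19/4) - 19 = -19/4 kN·m
Superposition: M = Σ M_i = 1651/30 kN·m ≈ 55.033333 kN·m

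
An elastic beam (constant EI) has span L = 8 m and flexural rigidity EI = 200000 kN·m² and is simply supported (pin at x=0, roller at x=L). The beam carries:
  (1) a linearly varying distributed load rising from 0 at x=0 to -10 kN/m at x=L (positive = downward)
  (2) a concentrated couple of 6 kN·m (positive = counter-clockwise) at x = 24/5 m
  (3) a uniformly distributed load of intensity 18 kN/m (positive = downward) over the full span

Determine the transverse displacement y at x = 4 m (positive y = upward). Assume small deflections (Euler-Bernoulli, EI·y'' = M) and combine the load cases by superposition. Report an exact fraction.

Load 1 — triangular load w₀=-10 kN/m (0→w₀ over full span):
  y_1 = -w₀x(7L⁴-10L²x²+3x⁴)/(360LEI) = -(-10)·4·(7·8⁴-10·8²·4²+3·4⁴)/(360·8·200000) = 1/750 m
Load 2 — applied couple M₀=6 kN·m at a=24/5 m (b=L-a=16/5):
  y_2 = (M₀x³/(6L)+C₁x)/EI  [x≤a] with C₁=M₀(3b²-L²)/(6L)=-104/25 = (6·4³/(6·8)+(-104/25)·4)/200000 = -27/625000 m
Load 3 — uniform load w=18 kN/m over full span:
  y_3 = -wx(L³-2Lx²+x³)/(24EI) = -18·4·(8³-2·8·4²+4³)/(24·200000) = -3/625 m
Superposition: y = Σ y_i = -6581/1875000 m ≈ -0.003510 m

y(4) = -6581/1875000 m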